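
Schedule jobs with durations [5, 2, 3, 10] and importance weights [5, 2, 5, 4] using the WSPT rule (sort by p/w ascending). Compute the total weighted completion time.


Compute p/w ratios and sort ascending (WSPT): [(3, 5), (5, 5), (2, 2), (10, 4)]
Compute weighted completion times:
  Job (p=3,w=5): C=3, w*C=5*3=15
  Job (p=5,w=5): C=8, w*C=5*8=40
  Job (p=2,w=2): C=10, w*C=2*10=20
  Job (p=10,w=4): C=20, w*C=4*20=80
Total weighted completion time = 155

155


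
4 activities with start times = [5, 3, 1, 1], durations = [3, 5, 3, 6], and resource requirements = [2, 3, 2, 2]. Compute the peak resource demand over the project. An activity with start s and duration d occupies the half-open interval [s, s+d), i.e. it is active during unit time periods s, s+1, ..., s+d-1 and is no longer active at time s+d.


Each activity i is active on [start_i, start_i + duration_i).
Compute total resource usage per time slot:
  t=0: active resources = [], total = 0
  t=1: active resources = [2, 2], total = 4
  t=2: active resources = [2, 2], total = 4
  t=3: active resources = [3, 2, 2], total = 7
  t=4: active resources = [3, 2], total = 5
  t=5: active resources = [2, 3, 2], total = 7
  t=6: active resources = [2, 3, 2], total = 7
  t=7: active resources = [2, 3], total = 5
Peak resource demand = 7

7


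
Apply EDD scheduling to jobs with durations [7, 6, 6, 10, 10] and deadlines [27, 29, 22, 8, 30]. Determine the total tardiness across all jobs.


Sort by due date (EDD order): [(10, 8), (6, 22), (7, 27), (6, 29), (10, 30)]
Compute completion times and tardiness:
  Job 1: p=10, d=8, C=10, tardiness=max(0,10-8)=2
  Job 2: p=6, d=22, C=16, tardiness=max(0,16-22)=0
  Job 3: p=7, d=27, C=23, tardiness=max(0,23-27)=0
  Job 4: p=6, d=29, C=29, tardiness=max(0,29-29)=0
  Job 5: p=10, d=30, C=39, tardiness=max(0,39-30)=9
Total tardiness = 11

11


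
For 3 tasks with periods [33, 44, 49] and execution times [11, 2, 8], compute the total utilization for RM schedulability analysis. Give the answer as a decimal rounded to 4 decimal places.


Compute individual utilizations (exact fractions):
  Task 1: C/T = 11/33 = 1/3 (approx. 0.3333)
  Task 2: C/T = 2/44 = 1/22 (approx. 0.0455)
  Task 3: C/T = 8/49 (approx. 0.1633)
Total utilization U = 1/3 + 1/22 + 8/49 = 1753/3234
Rounded to 4 decimal places: U = 0.5421
RM (Liu & Layland) bound for 3 tasks = 0.779763; compare with U = 1753/3234 (approx. 0.542053)
U <= bound, so schedulable by RM sufficient condition.

0.5421


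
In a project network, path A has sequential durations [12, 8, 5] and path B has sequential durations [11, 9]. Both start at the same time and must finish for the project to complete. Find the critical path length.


Path A total = 12 + 8 + 5 = 25
Path B total = 11 + 9 = 20
Critical path = longest path = max(25, 20) = 25

25


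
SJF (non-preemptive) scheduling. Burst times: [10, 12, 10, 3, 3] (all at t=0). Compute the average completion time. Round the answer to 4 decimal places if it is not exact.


SJF order (ascending): [3, 3, 10, 10, 12]
Completion times:
  Job 1: burst=3, C=3
  Job 2: burst=3, C=6
  Job 3: burst=10, C=16
  Job 4: burst=10, C=26
  Job 5: burst=12, C=38
Average completion = 89/5 = 17.8

17.8


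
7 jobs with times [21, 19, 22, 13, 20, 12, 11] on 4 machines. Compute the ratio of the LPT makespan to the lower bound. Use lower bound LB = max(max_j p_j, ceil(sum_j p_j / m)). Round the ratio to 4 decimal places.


LPT order: [22, 21, 20, 19, 13, 12, 11]
Machine loads after assignment: [22, 32, 32, 32]
LPT makespan = 32
Lower bound = max(max_job, ceil(total/4)) = max(22, 30) = 30
Ratio = 32 / 30 = 1.0667

1.0667


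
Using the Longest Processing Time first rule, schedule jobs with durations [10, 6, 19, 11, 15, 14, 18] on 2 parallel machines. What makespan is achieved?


Sort jobs in decreasing order (LPT): [19, 18, 15, 14, 11, 10, 6]
Assign each job to the least loaded machine:
  Machine 1: jobs [19, 14, 11], load = 44
  Machine 2: jobs [18, 15, 10, 6], load = 49
Makespan = max load = 49

49


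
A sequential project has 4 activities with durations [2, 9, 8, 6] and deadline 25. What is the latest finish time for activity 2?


LF(activity 2) = deadline - sum of successor durations
Successors: activities 3 through 4 with durations [8, 6]
Sum of successor durations = 14
LF = 25 - 14 = 11

11


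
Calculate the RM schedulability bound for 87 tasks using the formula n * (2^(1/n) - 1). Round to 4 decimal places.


Compute 2^(1/87) = 1.0079990316
Subtract 1: 1.0079990316 - 1 = 0.0079990316
Multiply by n: 87 * 0.0079990316 = 0.6959157492
Round to 4 dp: 0.6959

0.6959


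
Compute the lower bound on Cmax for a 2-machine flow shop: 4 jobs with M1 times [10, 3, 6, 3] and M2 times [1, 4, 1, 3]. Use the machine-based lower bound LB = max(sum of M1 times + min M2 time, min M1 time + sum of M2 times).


LB1 = sum(M1 times) + min(M2 times) = 22 + 1 = 23
LB2 = min(M1 times) + sum(M2 times) = 3 + 9 = 12
Lower bound = max(LB1, LB2) = max(23, 12) = 23

23


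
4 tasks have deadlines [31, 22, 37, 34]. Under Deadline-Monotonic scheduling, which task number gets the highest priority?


Sort tasks by relative deadline (ascending):
  Task 2: deadline = 22
  Task 1: deadline = 31
  Task 4: deadline = 34
  Task 3: deadline = 37
Priority order (highest first): [2, 1, 4, 3]
Highest priority task = 2

2


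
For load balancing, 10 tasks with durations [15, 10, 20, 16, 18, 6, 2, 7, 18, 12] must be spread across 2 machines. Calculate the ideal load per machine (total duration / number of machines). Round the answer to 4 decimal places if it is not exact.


Total processing time = 15 + 10 + 20 + 16 + 18 + 6 + 2 + 7 + 18 + 12 = 124
Number of machines = 2
Ideal balanced load = 124 / 2 = 62.0

62.0


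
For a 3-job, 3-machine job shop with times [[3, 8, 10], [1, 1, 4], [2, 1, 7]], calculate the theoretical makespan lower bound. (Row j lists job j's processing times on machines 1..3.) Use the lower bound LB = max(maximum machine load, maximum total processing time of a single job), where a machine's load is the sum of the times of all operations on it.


Machine loads:
  Machine 1: 3 + 1 + 2 = 6
  Machine 2: 8 + 1 + 1 = 10
  Machine 3: 10 + 4 + 7 = 21
Max machine load = 21
Job totals:
  Job 1: 21
  Job 2: 6
  Job 3: 10
Max job total = 21
Lower bound = max(21, 21) = 21

21


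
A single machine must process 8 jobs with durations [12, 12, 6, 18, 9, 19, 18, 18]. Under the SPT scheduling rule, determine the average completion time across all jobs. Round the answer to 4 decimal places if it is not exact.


Sort jobs by processing time (SPT order): [6, 9, 12, 12, 18, 18, 18, 19]
Compute completion times sequentially:
  Job 1: processing = 6, completes at 6
  Job 2: processing = 9, completes at 15
  Job 3: processing = 12, completes at 27
  Job 4: processing = 12, completes at 39
  Job 5: processing = 18, completes at 57
  Job 6: processing = 18, completes at 75
  Job 7: processing = 18, completes at 93
  Job 8: processing = 19, completes at 112
Sum of completion times = 424
Average completion time = 424/8 = 53.0

53.0


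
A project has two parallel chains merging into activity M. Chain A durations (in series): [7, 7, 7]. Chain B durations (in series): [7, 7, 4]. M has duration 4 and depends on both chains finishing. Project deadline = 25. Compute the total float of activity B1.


Forward pass: ES(B1) = sum of predecessors on chain B = 0
EF = ES + duration = 0 + 7 = 7
Backward pass: LF(M) = deadline = 25; LS(M) = 25 - 4 = 21
LF(B1) = LS(M) - sum(successors on chain B) = 21 - 11 = 10
LS = LF - duration = 10 - 7 = 3
Total float = LS - ES = 3 - 0 = 3

3


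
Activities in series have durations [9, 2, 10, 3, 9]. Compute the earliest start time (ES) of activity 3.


Activity 3 starts after activities 1 through 2 complete.
Predecessor durations: [9, 2]
ES = 9 + 2 = 11

11


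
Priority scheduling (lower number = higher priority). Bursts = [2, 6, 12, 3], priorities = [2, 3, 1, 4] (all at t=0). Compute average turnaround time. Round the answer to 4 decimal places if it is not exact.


Sort by priority (ascending = highest first):
Order: [(1, 12), (2, 2), (3, 6), (4, 3)]
Completion times:
  Priority 1, burst=12, C=12
  Priority 2, burst=2, C=14
  Priority 3, burst=6, C=20
  Priority 4, burst=3, C=23
Average turnaround = 69/4 = 17.25

17.25


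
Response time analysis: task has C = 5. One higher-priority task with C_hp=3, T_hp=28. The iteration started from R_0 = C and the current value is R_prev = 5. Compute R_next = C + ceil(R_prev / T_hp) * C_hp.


R_next = C + ceil(R_prev / T_hp) * C_hp
ceil(5 / 28) = ceil(0.1786) = 1
Interference = 1 * 3 = 3
R_next = 5 + 3 = 8

8


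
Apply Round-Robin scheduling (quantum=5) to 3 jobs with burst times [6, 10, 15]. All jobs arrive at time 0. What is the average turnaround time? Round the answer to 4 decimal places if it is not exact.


Time quantum = 5
Execution trace:
  J1 runs 5 units, time = 5
  J2 runs 5 units, time = 10
  J3 runs 5 units, time = 15
  J1 runs 1 units, time = 16
  J2 runs 5 units, time = 21
  J3 runs 5 units, time = 26
  J3 runs 5 units, time = 31
Finish times: [16, 21, 31]
Average turnaround = 68/3 = 22.6667

22.6667


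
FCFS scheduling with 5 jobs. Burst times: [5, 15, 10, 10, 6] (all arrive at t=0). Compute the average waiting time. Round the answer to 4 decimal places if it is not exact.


FCFS order (as given): [5, 15, 10, 10, 6]
Waiting times:
  Job 1: wait = 0
  Job 2: wait = 5
  Job 3: wait = 20
  Job 4: wait = 30
  Job 5: wait = 40
Sum of waiting times = 95
Average waiting time = 95/5 = 19.0

19.0


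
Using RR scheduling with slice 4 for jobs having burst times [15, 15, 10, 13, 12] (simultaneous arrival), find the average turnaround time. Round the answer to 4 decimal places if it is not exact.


Time quantum = 4
Execution trace:
  J1 runs 4 units, time = 4
  J2 runs 4 units, time = 8
  J3 runs 4 units, time = 12
  J4 runs 4 units, time = 16
  J5 runs 4 units, time = 20
  J1 runs 4 units, time = 24
  J2 runs 4 units, time = 28
  J3 runs 4 units, time = 32
  J4 runs 4 units, time = 36
  J5 runs 4 units, time = 40
  J1 runs 4 units, time = 44
  J2 runs 4 units, time = 48
  J3 runs 2 units, time = 50
  J4 runs 4 units, time = 54
  J5 runs 4 units, time = 58
  J1 runs 3 units, time = 61
  J2 runs 3 units, time = 64
  J4 runs 1 units, time = 65
Finish times: [61, 64, 50, 65, 58]
Average turnaround = 298/5 = 59.6

59.6


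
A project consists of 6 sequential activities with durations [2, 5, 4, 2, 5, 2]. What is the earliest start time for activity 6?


Activity 6 starts after activities 1 through 5 complete.
Predecessor durations: [2, 5, 4, 2, 5]
ES = 2 + 5 + 4 + 2 + 5 = 18

18


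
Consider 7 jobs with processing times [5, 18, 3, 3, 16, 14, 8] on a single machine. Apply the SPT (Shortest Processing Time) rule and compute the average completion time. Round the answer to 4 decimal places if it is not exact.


Sort jobs by processing time (SPT order): [3, 3, 5, 8, 14, 16, 18]
Compute completion times sequentially:
  Job 1: processing = 3, completes at 3
  Job 2: processing = 3, completes at 6
  Job 3: processing = 5, completes at 11
  Job 4: processing = 8, completes at 19
  Job 5: processing = 14, completes at 33
  Job 6: processing = 16, completes at 49
  Job 7: processing = 18, completes at 67
Sum of completion times = 188
Average completion time = 188/7 = 26.8571

26.8571


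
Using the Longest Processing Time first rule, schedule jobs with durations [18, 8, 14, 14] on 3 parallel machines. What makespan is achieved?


Sort jobs in decreasing order (LPT): [18, 14, 14, 8]
Assign each job to the least loaded machine:
  Machine 1: jobs [18], load = 18
  Machine 2: jobs [14, 8], load = 22
  Machine 3: jobs [14], load = 14
Makespan = max load = 22

22


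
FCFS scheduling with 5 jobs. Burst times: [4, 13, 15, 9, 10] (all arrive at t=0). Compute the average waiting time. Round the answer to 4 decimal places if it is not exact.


FCFS order (as given): [4, 13, 15, 9, 10]
Waiting times:
  Job 1: wait = 0
  Job 2: wait = 4
  Job 3: wait = 17
  Job 4: wait = 32
  Job 5: wait = 41
Sum of waiting times = 94
Average waiting time = 94/5 = 18.8

18.8


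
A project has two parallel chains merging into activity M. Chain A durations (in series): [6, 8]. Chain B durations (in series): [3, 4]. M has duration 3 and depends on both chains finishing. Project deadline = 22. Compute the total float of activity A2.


Forward pass: ES(A2) = sum of predecessors on chain A = 6
EF = ES + duration = 6 + 8 = 14
Backward pass: LF(M) = deadline = 22; LS(M) = 22 - 3 = 19
LF(A2) = LS(M) - sum(successors on chain A) = 19 - 0 = 19
LS = LF - duration = 19 - 8 = 11
Total float = LS - ES = 11 - 6 = 5

5


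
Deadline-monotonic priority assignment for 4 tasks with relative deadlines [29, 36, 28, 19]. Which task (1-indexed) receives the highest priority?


Sort tasks by relative deadline (ascending):
  Task 4: deadline = 19
  Task 3: deadline = 28
  Task 1: deadline = 29
  Task 2: deadline = 36
Priority order (highest first): [4, 3, 1, 2]
Highest priority task = 4

4


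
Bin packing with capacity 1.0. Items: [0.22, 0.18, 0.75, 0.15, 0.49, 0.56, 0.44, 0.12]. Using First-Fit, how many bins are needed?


Place items sequentially using First-Fit:
  Item 0.22 -> new Bin 1
  Item 0.18 -> Bin 1 (now 0.4)
  Item 0.75 -> new Bin 2
  Item 0.15 -> Bin 1 (now 0.55)
  Item 0.49 -> new Bin 3
  Item 0.56 -> new Bin 4
  Item 0.44 -> Bin 1 (now 0.99)
  Item 0.12 -> Bin 2 (now 0.87)
Total bins used = 4

4


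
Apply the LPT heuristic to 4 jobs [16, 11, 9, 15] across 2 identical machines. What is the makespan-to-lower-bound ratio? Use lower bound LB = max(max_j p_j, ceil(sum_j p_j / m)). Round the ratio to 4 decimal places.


LPT order: [16, 15, 11, 9]
Machine loads after assignment: [25, 26]
LPT makespan = 26
Lower bound = max(max_job, ceil(total/2)) = max(16, 26) = 26
Ratio = 26 / 26 = 1.0

1.0


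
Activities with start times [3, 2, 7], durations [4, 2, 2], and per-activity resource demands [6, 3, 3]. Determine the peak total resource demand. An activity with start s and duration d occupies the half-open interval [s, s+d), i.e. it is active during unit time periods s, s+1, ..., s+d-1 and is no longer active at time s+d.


Each activity i is active on [start_i, start_i + duration_i).
Compute total resource usage per time slot:
  t=0: active resources = [], total = 0
  t=1: active resources = [], total = 0
  t=2: active resources = [3], total = 3
  t=3: active resources = [6, 3], total = 9
  t=4: active resources = [6], total = 6
  t=5: active resources = [6], total = 6
  t=6: active resources = [6], total = 6
  t=7: active resources = [3], total = 3
  t=8: active resources = [3], total = 3
Peak resource demand = 9

9


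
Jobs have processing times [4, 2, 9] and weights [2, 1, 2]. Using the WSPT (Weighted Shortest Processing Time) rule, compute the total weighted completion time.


Compute p/w ratios and sort ascending (WSPT): [(4, 2), (2, 1), (9, 2)]
Compute weighted completion times:
  Job (p=4,w=2): C=4, w*C=2*4=8
  Job (p=2,w=1): C=6, w*C=1*6=6
  Job (p=9,w=2): C=15, w*C=2*15=30
Total weighted completion time = 44

44


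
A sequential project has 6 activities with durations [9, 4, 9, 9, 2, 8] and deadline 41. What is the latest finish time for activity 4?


LF(activity 4) = deadline - sum of successor durations
Successors: activities 5 through 6 with durations [2, 8]
Sum of successor durations = 10
LF = 41 - 10 = 31

31


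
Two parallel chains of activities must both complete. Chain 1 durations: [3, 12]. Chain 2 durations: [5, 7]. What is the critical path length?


Path A total = 3 + 12 = 15
Path B total = 5 + 7 = 12
Critical path = longest path = max(15, 12) = 15

15


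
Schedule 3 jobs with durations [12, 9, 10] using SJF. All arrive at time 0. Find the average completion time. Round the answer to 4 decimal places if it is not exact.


SJF order (ascending): [9, 10, 12]
Completion times:
  Job 1: burst=9, C=9
  Job 2: burst=10, C=19
  Job 3: burst=12, C=31
Average completion = 59/3 = 19.6667

19.6667


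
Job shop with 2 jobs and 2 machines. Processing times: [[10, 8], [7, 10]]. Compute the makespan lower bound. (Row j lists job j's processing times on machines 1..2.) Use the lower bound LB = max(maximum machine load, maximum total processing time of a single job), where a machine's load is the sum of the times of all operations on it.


Machine loads:
  Machine 1: 10 + 7 = 17
  Machine 2: 8 + 10 = 18
Max machine load = 18
Job totals:
  Job 1: 18
  Job 2: 17
Max job total = 18
Lower bound = max(18, 18) = 18

18


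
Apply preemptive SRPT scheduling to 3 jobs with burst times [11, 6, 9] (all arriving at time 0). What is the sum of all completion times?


Since all jobs arrive at t=0, SRPT equals SPT ordering.
SPT order: [6, 9, 11]
Completion times:
  Job 1: p=6, C=6
  Job 2: p=9, C=15
  Job 3: p=11, C=26
Total completion time = 6 + 15 + 26 = 47

47


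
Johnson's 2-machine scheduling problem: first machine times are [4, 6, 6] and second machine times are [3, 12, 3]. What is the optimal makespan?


Apply Johnson's rule:
  Group 1 (a <= b): [(2, 6, 12)]
  Group 2 (a > b): [(1, 4, 3), (3, 6, 3)]
Optimal job order: [2, 1, 3]
Schedule:
  Job 2: M1 done at 6, M2 done at 18
  Job 1: M1 done at 10, M2 done at 21
  Job 3: M1 done at 16, M2 done at 24
Makespan = 24

24


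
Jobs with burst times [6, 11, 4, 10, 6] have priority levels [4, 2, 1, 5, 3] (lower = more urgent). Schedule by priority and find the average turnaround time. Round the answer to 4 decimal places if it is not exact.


Sort by priority (ascending = highest first):
Order: [(1, 4), (2, 11), (3, 6), (4, 6), (5, 10)]
Completion times:
  Priority 1, burst=4, C=4
  Priority 2, burst=11, C=15
  Priority 3, burst=6, C=21
  Priority 4, burst=6, C=27
  Priority 5, burst=10, C=37
Average turnaround = 104/5 = 20.8

20.8


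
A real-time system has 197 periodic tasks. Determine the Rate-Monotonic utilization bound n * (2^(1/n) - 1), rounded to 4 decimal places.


Compute 2^(1/197) = 1.0035247108
Subtract 1: 1.0035247108 - 1 = 0.0035247108
Multiply by n: 197 * 0.0035247108 = 0.6943680276
Round to 4 dp: 0.6944

0.6944


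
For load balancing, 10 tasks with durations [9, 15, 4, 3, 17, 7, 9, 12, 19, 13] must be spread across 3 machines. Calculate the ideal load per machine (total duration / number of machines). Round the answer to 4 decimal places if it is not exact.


Total processing time = 9 + 15 + 4 + 3 + 17 + 7 + 9 + 12 + 19 + 13 = 108
Number of machines = 3
Ideal balanced load = 108 / 3 = 36.0

36.0


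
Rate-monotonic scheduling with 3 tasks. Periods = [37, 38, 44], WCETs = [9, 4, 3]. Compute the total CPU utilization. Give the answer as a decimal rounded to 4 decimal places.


Compute individual utilizations (exact fractions):
  Task 1: C/T = 9/37 (approx. 0.2432)
  Task 2: C/T = 4/38 = 2/19 (approx. 0.1053)
  Task 3: C/T = 3/44 (approx. 0.0682)
Total utilization U = 9/37 + 2/19 + 3/44 = 12889/30932
Rounded to 4 decimal places: U = 0.4167
RM (Liu & Layland) bound for 3 tasks = 0.779763; compare with U = 12889/30932 (approx. 0.416688)
U <= bound, so schedulable by RM sufficient condition.

0.4167


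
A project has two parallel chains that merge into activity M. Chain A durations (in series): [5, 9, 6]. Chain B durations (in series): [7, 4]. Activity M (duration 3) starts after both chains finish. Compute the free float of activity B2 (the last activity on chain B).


ES(B2) = sum of predecessors on chain B = 7
EF(B2) = ES + duration = 7 + 4 = 11
Successor of B2 is M. ES(M) = max(sum(A), sum(B)) = max(20, 11) = 20
Free float = ES(successor) - EF(current) = 20 - 11 = 9

9


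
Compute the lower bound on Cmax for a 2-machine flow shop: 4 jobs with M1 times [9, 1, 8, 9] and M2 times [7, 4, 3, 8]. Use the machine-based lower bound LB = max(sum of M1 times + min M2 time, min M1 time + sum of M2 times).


LB1 = sum(M1 times) + min(M2 times) = 27 + 3 = 30
LB2 = min(M1 times) + sum(M2 times) = 1 + 22 = 23
Lower bound = max(LB1, LB2) = max(30, 23) = 30

30


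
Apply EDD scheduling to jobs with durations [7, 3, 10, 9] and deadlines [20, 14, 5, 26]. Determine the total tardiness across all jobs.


Sort by due date (EDD order): [(10, 5), (3, 14), (7, 20), (9, 26)]
Compute completion times and tardiness:
  Job 1: p=10, d=5, C=10, tardiness=max(0,10-5)=5
  Job 2: p=3, d=14, C=13, tardiness=max(0,13-14)=0
  Job 3: p=7, d=20, C=20, tardiness=max(0,20-20)=0
  Job 4: p=9, d=26, C=29, tardiness=max(0,29-26)=3
Total tardiness = 8

8


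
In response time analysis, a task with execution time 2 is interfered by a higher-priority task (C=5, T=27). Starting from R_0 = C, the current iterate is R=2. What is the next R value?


R_next = C + ceil(R_prev / T_hp) * C_hp
ceil(2 / 27) = ceil(0.0741) = 1
Interference = 1 * 5 = 5
R_next = 2 + 5 = 7

7


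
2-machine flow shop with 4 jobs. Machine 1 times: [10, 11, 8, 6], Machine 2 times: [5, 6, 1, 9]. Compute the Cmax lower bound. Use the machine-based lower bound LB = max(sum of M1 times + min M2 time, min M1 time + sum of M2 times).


LB1 = sum(M1 times) + min(M2 times) = 35 + 1 = 36
LB2 = min(M1 times) + sum(M2 times) = 6 + 21 = 27
Lower bound = max(LB1, LB2) = max(36, 27) = 36

36


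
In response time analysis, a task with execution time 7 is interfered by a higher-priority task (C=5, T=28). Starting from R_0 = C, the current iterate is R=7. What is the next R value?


R_next = C + ceil(R_prev / T_hp) * C_hp
ceil(7 / 28) = ceil(0.25) = 1
Interference = 1 * 5 = 5
R_next = 7 + 5 = 12

12


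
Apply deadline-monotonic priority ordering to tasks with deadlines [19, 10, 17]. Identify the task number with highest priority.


Sort tasks by relative deadline (ascending):
  Task 2: deadline = 10
  Task 3: deadline = 17
  Task 1: deadline = 19
Priority order (highest first): [2, 3, 1]
Highest priority task = 2

2


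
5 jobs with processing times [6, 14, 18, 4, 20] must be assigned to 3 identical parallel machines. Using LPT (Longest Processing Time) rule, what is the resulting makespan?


Sort jobs in decreasing order (LPT): [20, 18, 14, 6, 4]
Assign each job to the least loaded machine:
  Machine 1: jobs [20], load = 20
  Machine 2: jobs [18, 4], load = 22
  Machine 3: jobs [14, 6], load = 20
Makespan = max load = 22

22


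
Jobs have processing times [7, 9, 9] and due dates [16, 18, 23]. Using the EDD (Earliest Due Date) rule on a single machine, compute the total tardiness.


Sort by due date (EDD order): [(7, 16), (9, 18), (9, 23)]
Compute completion times and tardiness:
  Job 1: p=7, d=16, C=7, tardiness=max(0,7-16)=0
  Job 2: p=9, d=18, C=16, tardiness=max(0,16-18)=0
  Job 3: p=9, d=23, C=25, tardiness=max(0,25-23)=2
Total tardiness = 2

2


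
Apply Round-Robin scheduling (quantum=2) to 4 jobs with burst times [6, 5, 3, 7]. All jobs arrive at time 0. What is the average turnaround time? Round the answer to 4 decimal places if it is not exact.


Time quantum = 2
Execution trace:
  J1 runs 2 units, time = 2
  J2 runs 2 units, time = 4
  J3 runs 2 units, time = 6
  J4 runs 2 units, time = 8
  J1 runs 2 units, time = 10
  J2 runs 2 units, time = 12
  J3 runs 1 units, time = 13
  J4 runs 2 units, time = 15
  J1 runs 2 units, time = 17
  J2 runs 1 units, time = 18
  J4 runs 2 units, time = 20
  J4 runs 1 units, time = 21
Finish times: [17, 18, 13, 21]
Average turnaround = 69/4 = 17.25

17.25


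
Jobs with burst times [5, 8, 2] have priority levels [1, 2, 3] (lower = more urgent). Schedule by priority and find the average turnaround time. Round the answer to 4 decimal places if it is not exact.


Sort by priority (ascending = highest first):
Order: [(1, 5), (2, 8), (3, 2)]
Completion times:
  Priority 1, burst=5, C=5
  Priority 2, burst=8, C=13
  Priority 3, burst=2, C=15
Average turnaround = 33/3 = 11.0

11.0


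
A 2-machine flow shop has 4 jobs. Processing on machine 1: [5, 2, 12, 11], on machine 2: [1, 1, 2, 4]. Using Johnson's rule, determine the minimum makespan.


Apply Johnson's rule:
  Group 1 (a <= b): []
  Group 2 (a > b): [(4, 11, 4), (3, 12, 2), (1, 5, 1), (2, 2, 1)]
Optimal job order: [4, 3, 1, 2]
Schedule:
  Job 4: M1 done at 11, M2 done at 15
  Job 3: M1 done at 23, M2 done at 25
  Job 1: M1 done at 28, M2 done at 29
  Job 2: M1 done at 30, M2 done at 31
Makespan = 31

31


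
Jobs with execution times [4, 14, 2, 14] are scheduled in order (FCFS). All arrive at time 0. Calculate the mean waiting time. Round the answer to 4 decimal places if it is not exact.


FCFS order (as given): [4, 14, 2, 14]
Waiting times:
  Job 1: wait = 0
  Job 2: wait = 4
  Job 3: wait = 18
  Job 4: wait = 20
Sum of waiting times = 42
Average waiting time = 42/4 = 10.5

10.5


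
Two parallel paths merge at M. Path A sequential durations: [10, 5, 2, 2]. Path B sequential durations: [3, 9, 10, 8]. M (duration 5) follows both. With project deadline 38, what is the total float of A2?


Forward pass: ES(A2) = sum of predecessors on chain A = 10
EF = ES + duration = 10 + 5 = 15
Backward pass: LF(M) = deadline = 38; LS(M) = 38 - 5 = 33
LF(A2) = LS(M) - sum(successors on chain A) = 33 - 4 = 29
LS = LF - duration = 29 - 5 = 24
Total float = LS - ES = 24 - 10 = 14

14


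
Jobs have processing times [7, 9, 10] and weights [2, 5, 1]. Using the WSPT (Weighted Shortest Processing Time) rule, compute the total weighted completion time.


Compute p/w ratios and sort ascending (WSPT): [(9, 5), (7, 2), (10, 1)]
Compute weighted completion times:
  Job (p=9,w=5): C=9, w*C=5*9=45
  Job (p=7,w=2): C=16, w*C=2*16=32
  Job (p=10,w=1): C=26, w*C=1*26=26
Total weighted completion time = 103

103


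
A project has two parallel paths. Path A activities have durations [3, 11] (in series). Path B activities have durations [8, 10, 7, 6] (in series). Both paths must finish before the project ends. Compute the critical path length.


Path A total = 3 + 11 = 14
Path B total = 8 + 10 + 7 + 6 = 31
Critical path = longest path = max(14, 31) = 31

31


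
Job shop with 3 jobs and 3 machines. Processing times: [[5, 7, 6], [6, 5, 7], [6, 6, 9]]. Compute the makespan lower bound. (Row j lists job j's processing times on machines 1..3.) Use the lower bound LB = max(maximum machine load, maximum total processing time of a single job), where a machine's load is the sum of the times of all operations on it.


Machine loads:
  Machine 1: 5 + 6 + 6 = 17
  Machine 2: 7 + 5 + 6 = 18
  Machine 3: 6 + 7 + 9 = 22
Max machine load = 22
Job totals:
  Job 1: 18
  Job 2: 18
  Job 3: 21
Max job total = 21
Lower bound = max(22, 21) = 22

22


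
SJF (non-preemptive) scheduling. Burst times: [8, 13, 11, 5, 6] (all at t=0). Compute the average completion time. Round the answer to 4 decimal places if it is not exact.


SJF order (ascending): [5, 6, 8, 11, 13]
Completion times:
  Job 1: burst=5, C=5
  Job 2: burst=6, C=11
  Job 3: burst=8, C=19
  Job 4: burst=11, C=30
  Job 5: burst=13, C=43
Average completion = 108/5 = 21.6

21.6


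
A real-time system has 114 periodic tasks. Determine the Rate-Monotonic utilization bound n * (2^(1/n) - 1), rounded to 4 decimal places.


Compute 2^(1/114) = 1.0060987606
Subtract 1: 1.0060987606 - 1 = 0.0060987606
Multiply by n: 114 * 0.0060987606 = 0.6952587084
Round to 4 dp: 0.6953

0.6953


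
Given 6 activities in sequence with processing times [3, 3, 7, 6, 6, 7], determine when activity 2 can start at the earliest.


Activity 2 starts after activities 1 through 1 complete.
Predecessor durations: [3]
ES = 3 = 3

3


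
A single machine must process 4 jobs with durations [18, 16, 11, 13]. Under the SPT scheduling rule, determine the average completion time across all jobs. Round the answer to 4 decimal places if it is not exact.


Sort jobs by processing time (SPT order): [11, 13, 16, 18]
Compute completion times sequentially:
  Job 1: processing = 11, completes at 11
  Job 2: processing = 13, completes at 24
  Job 3: processing = 16, completes at 40
  Job 4: processing = 18, completes at 58
Sum of completion times = 133
Average completion time = 133/4 = 33.25

33.25


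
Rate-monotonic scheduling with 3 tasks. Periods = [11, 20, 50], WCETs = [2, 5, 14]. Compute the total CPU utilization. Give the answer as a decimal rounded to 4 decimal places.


Compute individual utilizations (exact fractions):
  Task 1: C/T = 2/11 (approx. 0.1818)
  Task 2: C/T = 5/20 = 1/4 (approx. 0.25)
  Task 3: C/T = 14/50 = 7/25 (approx. 0.28)
Total utilization U = 2/11 + 1/4 + 7/25 = 783/1100
Rounded to 4 decimal places: U = 0.7118
RM (Liu & Layland) bound for 3 tasks = 0.779763; compare with U = 783/1100 (approx. 0.711818)
U <= bound, so schedulable by RM sufficient condition.

0.7118


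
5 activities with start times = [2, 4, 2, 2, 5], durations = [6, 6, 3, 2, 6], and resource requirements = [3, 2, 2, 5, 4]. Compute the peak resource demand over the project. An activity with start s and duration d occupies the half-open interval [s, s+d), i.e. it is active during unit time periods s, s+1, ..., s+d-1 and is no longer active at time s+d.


Each activity i is active on [start_i, start_i + duration_i).
Compute total resource usage per time slot:
  t=0: active resources = [], total = 0
  t=1: active resources = [], total = 0
  t=2: active resources = [3, 2, 5], total = 10
  t=3: active resources = [3, 2, 5], total = 10
  t=4: active resources = [3, 2, 2], total = 7
  t=5: active resources = [3, 2, 4], total = 9
  t=6: active resources = [3, 2, 4], total = 9
  t=7: active resources = [3, 2, 4], total = 9
  t=8: active resources = [2, 4], total = 6
  t=9: active resources = [2, 4], total = 6
  t=10: active resources = [4], total = 4
Peak resource demand = 10

10


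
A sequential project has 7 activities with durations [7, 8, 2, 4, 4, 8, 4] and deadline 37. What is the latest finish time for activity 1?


LF(activity 1) = deadline - sum of successor durations
Successors: activities 2 through 7 with durations [8, 2, 4, 4, 8, 4]
Sum of successor durations = 30
LF = 37 - 30 = 7

7


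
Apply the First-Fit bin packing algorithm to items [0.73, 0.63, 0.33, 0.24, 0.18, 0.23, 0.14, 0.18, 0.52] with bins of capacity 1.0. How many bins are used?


Place items sequentially using First-Fit:
  Item 0.73 -> new Bin 1
  Item 0.63 -> new Bin 2
  Item 0.33 -> Bin 2 (now 0.96)
  Item 0.24 -> Bin 1 (now 0.97)
  Item 0.18 -> new Bin 3
  Item 0.23 -> Bin 3 (now 0.41)
  Item 0.14 -> Bin 3 (now 0.55)
  Item 0.18 -> Bin 3 (now 0.73)
  Item 0.52 -> new Bin 4
Total bins used = 4

4


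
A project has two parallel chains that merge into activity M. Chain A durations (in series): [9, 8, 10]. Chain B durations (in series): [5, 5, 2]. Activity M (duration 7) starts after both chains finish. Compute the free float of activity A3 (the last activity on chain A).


ES(A3) = sum of predecessors on chain A = 17
EF(A3) = ES + duration = 17 + 10 = 27
Successor of A3 is M. ES(M) = max(sum(A), sum(B)) = max(27, 12) = 27
Free float = ES(successor) - EF(current) = 27 - 27 = 0

0


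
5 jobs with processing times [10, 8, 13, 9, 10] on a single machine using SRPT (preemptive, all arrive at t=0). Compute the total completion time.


Since all jobs arrive at t=0, SRPT equals SPT ordering.
SPT order: [8, 9, 10, 10, 13]
Completion times:
  Job 1: p=8, C=8
  Job 2: p=9, C=17
  Job 3: p=10, C=27
  Job 4: p=10, C=37
  Job 5: p=13, C=50
Total completion time = 8 + 17 + 27 + 37 + 50 = 139

139


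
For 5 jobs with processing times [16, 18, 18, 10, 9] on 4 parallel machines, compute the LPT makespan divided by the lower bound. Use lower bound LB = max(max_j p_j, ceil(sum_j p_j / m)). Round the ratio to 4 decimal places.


LPT order: [18, 18, 16, 10, 9]
Machine loads after assignment: [18, 18, 16, 19]
LPT makespan = 19
Lower bound = max(max_job, ceil(total/4)) = max(18, 18) = 18
Ratio = 19 / 18 = 1.0556

1.0556


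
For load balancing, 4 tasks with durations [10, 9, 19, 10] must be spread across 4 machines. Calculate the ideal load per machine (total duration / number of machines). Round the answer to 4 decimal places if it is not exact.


Total processing time = 10 + 9 + 19 + 10 = 48
Number of machines = 4
Ideal balanced load = 48 / 4 = 12.0

12.0


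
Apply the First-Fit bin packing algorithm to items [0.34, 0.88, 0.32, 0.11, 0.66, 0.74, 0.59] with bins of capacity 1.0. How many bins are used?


Place items sequentially using First-Fit:
  Item 0.34 -> new Bin 1
  Item 0.88 -> new Bin 2
  Item 0.32 -> Bin 1 (now 0.66)
  Item 0.11 -> Bin 1 (now 0.77)
  Item 0.66 -> new Bin 3
  Item 0.74 -> new Bin 4
  Item 0.59 -> new Bin 5
Total bins used = 5

5


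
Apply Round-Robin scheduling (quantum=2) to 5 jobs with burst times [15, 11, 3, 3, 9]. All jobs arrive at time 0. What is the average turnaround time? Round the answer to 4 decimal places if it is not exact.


Time quantum = 2
Execution trace:
  J1 runs 2 units, time = 2
  J2 runs 2 units, time = 4
  J3 runs 2 units, time = 6
  J4 runs 2 units, time = 8
  J5 runs 2 units, time = 10
  J1 runs 2 units, time = 12
  J2 runs 2 units, time = 14
  J3 runs 1 units, time = 15
  J4 runs 1 units, time = 16
  J5 runs 2 units, time = 18
  J1 runs 2 units, time = 20
  J2 runs 2 units, time = 22
  J5 runs 2 units, time = 24
  J1 runs 2 units, time = 26
  J2 runs 2 units, time = 28
  J5 runs 2 units, time = 30
  J1 runs 2 units, time = 32
  J2 runs 2 units, time = 34
  J5 runs 1 units, time = 35
  J1 runs 2 units, time = 37
  J2 runs 1 units, time = 38
  J1 runs 2 units, time = 40
  J1 runs 1 units, time = 41
Finish times: [41, 38, 15, 16, 35]
Average turnaround = 145/5 = 29.0

29.0


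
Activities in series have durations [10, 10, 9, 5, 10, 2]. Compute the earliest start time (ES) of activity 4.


Activity 4 starts after activities 1 through 3 complete.
Predecessor durations: [10, 10, 9]
ES = 10 + 10 + 9 = 29

29


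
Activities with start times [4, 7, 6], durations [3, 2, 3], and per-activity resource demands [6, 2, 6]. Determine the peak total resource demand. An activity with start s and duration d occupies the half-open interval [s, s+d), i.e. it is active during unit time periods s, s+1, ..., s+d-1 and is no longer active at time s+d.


Each activity i is active on [start_i, start_i + duration_i).
Compute total resource usage per time slot:
  t=0: active resources = [], total = 0
  t=1: active resources = [], total = 0
  t=2: active resources = [], total = 0
  t=3: active resources = [], total = 0
  t=4: active resources = [6], total = 6
  t=5: active resources = [6], total = 6
  t=6: active resources = [6, 6], total = 12
  t=7: active resources = [2, 6], total = 8
  t=8: active resources = [2, 6], total = 8
Peak resource demand = 12

12


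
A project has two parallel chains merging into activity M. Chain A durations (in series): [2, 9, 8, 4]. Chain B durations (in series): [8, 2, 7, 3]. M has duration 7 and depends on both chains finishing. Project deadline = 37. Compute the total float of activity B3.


Forward pass: ES(B3) = sum of predecessors on chain B = 10
EF = ES + duration = 10 + 7 = 17
Backward pass: LF(M) = deadline = 37; LS(M) = 37 - 7 = 30
LF(B3) = LS(M) - sum(successors on chain B) = 30 - 3 = 27
LS = LF - duration = 27 - 7 = 20
Total float = LS - ES = 20 - 10 = 10

10


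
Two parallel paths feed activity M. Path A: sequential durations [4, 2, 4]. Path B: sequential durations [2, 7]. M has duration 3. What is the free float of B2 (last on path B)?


ES(B2) = sum of predecessors on chain B = 2
EF(B2) = ES + duration = 2 + 7 = 9
Successor of B2 is M. ES(M) = max(sum(A), sum(B)) = max(10, 9) = 10
Free float = ES(successor) - EF(current) = 10 - 9 = 1

1


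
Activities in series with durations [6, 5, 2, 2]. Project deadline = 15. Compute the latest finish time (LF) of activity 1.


LF(activity 1) = deadline - sum of successor durations
Successors: activities 2 through 4 with durations [5, 2, 2]
Sum of successor durations = 9
LF = 15 - 9 = 6

6


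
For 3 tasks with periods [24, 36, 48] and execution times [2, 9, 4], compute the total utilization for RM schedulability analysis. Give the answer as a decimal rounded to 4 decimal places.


Compute individual utilizations (exact fractions):
  Task 1: C/T = 2/24 = 1/12 (approx. 0.0833)
  Task 2: C/T = 9/36 = 1/4 (approx. 0.25)
  Task 3: C/T = 4/48 = 1/12 (approx. 0.0833)
Total utilization U = 1/12 + 1/4 + 1/12 = 5/12
Rounded to 4 decimal places: U = 0.4167
RM (Liu & Layland) bound for 3 tasks = 0.779763; compare with U = 5/12 (approx. 0.416667)
U <= bound, so schedulable by RM sufficient condition.

0.4167


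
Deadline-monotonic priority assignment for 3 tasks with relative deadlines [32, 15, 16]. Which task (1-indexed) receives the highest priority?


Sort tasks by relative deadline (ascending):
  Task 2: deadline = 15
  Task 3: deadline = 16
  Task 1: deadline = 32
Priority order (highest first): [2, 3, 1]
Highest priority task = 2

2


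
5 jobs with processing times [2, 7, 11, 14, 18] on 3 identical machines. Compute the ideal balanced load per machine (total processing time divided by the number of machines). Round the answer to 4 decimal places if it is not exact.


Total processing time = 2 + 7 + 11 + 14 + 18 = 52
Number of machines = 3
Ideal balanced load = 52 / 3 = 17.3333

17.3333


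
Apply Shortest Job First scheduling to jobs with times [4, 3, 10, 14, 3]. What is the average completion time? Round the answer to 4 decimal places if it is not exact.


SJF order (ascending): [3, 3, 4, 10, 14]
Completion times:
  Job 1: burst=3, C=3
  Job 2: burst=3, C=6
  Job 3: burst=4, C=10
  Job 4: burst=10, C=20
  Job 5: burst=14, C=34
Average completion = 73/5 = 14.6

14.6


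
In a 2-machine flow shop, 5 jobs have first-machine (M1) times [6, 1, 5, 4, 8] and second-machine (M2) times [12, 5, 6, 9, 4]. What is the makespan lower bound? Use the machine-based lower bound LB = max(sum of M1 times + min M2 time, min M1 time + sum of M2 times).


LB1 = sum(M1 times) + min(M2 times) = 24 + 4 = 28
LB2 = min(M1 times) + sum(M2 times) = 1 + 36 = 37
Lower bound = max(LB1, LB2) = max(28, 37) = 37

37


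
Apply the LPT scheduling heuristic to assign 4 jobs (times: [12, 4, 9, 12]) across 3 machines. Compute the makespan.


Sort jobs in decreasing order (LPT): [12, 12, 9, 4]
Assign each job to the least loaded machine:
  Machine 1: jobs [12], load = 12
  Machine 2: jobs [12], load = 12
  Machine 3: jobs [9, 4], load = 13
Makespan = max load = 13

13


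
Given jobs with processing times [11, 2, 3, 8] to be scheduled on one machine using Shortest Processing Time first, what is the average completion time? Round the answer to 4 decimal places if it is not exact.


Sort jobs by processing time (SPT order): [2, 3, 8, 11]
Compute completion times sequentially:
  Job 1: processing = 2, completes at 2
  Job 2: processing = 3, completes at 5
  Job 3: processing = 8, completes at 13
  Job 4: processing = 11, completes at 24
Sum of completion times = 44
Average completion time = 44/4 = 11.0

11.0


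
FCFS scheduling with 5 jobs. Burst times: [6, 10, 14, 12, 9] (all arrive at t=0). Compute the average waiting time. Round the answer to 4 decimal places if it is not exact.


FCFS order (as given): [6, 10, 14, 12, 9]
Waiting times:
  Job 1: wait = 0
  Job 2: wait = 6
  Job 3: wait = 16
  Job 4: wait = 30
  Job 5: wait = 42
Sum of waiting times = 94
Average waiting time = 94/5 = 18.8

18.8


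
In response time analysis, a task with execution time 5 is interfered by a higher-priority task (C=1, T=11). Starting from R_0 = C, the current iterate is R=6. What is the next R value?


R_next = C + ceil(R_prev / T_hp) * C_hp
ceil(6 / 11) = ceil(0.5455) = 1
Interference = 1 * 1 = 1
R_next = 5 + 1 = 6
R_next = R_prev, so the iteration has converged (response time = 6).

6


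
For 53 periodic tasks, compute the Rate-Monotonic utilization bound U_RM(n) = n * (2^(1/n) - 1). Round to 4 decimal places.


Compute 2^(1/53) = 1.0131641430
Subtract 1: 1.0131641430 - 1 = 0.0131641430
Multiply by n: 53 * 0.0131641430 = 0.6976995790
Round to 4 dp: 0.6977

0.6977
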